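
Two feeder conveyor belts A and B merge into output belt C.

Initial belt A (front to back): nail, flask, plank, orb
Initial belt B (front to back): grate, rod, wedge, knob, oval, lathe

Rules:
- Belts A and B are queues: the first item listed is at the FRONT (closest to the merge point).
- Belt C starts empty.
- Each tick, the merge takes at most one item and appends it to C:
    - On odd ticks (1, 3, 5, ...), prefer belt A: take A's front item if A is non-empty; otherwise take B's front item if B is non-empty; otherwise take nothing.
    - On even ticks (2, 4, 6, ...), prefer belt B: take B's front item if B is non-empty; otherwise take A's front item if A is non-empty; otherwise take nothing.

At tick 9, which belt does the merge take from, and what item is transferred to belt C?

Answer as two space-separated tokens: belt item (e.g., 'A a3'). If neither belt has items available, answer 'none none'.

Tick 1: prefer A, take nail from A; A=[flask,plank,orb] B=[grate,rod,wedge,knob,oval,lathe] C=[nail]
Tick 2: prefer B, take grate from B; A=[flask,plank,orb] B=[rod,wedge,knob,oval,lathe] C=[nail,grate]
Tick 3: prefer A, take flask from A; A=[plank,orb] B=[rod,wedge,knob,oval,lathe] C=[nail,grate,flask]
Tick 4: prefer B, take rod from B; A=[plank,orb] B=[wedge,knob,oval,lathe] C=[nail,grate,flask,rod]
Tick 5: prefer A, take plank from A; A=[orb] B=[wedge,knob,oval,lathe] C=[nail,grate,flask,rod,plank]
Tick 6: prefer B, take wedge from B; A=[orb] B=[knob,oval,lathe] C=[nail,grate,flask,rod,plank,wedge]
Tick 7: prefer A, take orb from A; A=[-] B=[knob,oval,lathe] C=[nail,grate,flask,rod,plank,wedge,orb]
Tick 8: prefer B, take knob from B; A=[-] B=[oval,lathe] C=[nail,grate,flask,rod,plank,wedge,orb,knob]
Tick 9: prefer A, take oval from B; A=[-] B=[lathe] C=[nail,grate,flask,rod,plank,wedge,orb,knob,oval]

Answer: B oval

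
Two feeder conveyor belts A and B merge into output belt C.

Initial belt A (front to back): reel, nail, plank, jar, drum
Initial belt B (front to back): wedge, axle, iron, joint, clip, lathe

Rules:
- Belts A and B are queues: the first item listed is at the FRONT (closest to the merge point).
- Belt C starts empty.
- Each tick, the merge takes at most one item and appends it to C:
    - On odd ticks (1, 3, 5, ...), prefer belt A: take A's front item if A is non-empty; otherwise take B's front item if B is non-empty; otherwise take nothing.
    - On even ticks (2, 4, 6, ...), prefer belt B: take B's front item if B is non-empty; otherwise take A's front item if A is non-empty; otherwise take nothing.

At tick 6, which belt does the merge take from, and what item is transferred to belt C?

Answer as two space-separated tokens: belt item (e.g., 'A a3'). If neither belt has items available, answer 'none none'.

Tick 1: prefer A, take reel from A; A=[nail,plank,jar,drum] B=[wedge,axle,iron,joint,clip,lathe] C=[reel]
Tick 2: prefer B, take wedge from B; A=[nail,plank,jar,drum] B=[axle,iron,joint,clip,lathe] C=[reel,wedge]
Tick 3: prefer A, take nail from A; A=[plank,jar,drum] B=[axle,iron,joint,clip,lathe] C=[reel,wedge,nail]
Tick 4: prefer B, take axle from B; A=[plank,jar,drum] B=[iron,joint,clip,lathe] C=[reel,wedge,nail,axle]
Tick 5: prefer A, take plank from A; A=[jar,drum] B=[iron,joint,clip,lathe] C=[reel,wedge,nail,axle,plank]
Tick 6: prefer B, take iron from B; A=[jar,drum] B=[joint,clip,lathe] C=[reel,wedge,nail,axle,plank,iron]

Answer: B iron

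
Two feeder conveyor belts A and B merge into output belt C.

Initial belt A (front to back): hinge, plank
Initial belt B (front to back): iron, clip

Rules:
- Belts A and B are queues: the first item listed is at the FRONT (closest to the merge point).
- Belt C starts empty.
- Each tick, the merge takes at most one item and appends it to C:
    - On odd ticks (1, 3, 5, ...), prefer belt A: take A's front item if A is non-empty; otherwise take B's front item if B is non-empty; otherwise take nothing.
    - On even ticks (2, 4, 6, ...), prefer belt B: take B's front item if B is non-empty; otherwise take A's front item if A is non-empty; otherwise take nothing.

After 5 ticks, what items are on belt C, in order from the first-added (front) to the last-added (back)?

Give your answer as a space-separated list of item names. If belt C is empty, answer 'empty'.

Tick 1: prefer A, take hinge from A; A=[plank] B=[iron,clip] C=[hinge]
Tick 2: prefer B, take iron from B; A=[plank] B=[clip] C=[hinge,iron]
Tick 3: prefer A, take plank from A; A=[-] B=[clip] C=[hinge,iron,plank]
Tick 4: prefer B, take clip from B; A=[-] B=[-] C=[hinge,iron,plank,clip]
Tick 5: prefer A, both empty, nothing taken; A=[-] B=[-] C=[hinge,iron,plank,clip]

Answer: hinge iron plank clip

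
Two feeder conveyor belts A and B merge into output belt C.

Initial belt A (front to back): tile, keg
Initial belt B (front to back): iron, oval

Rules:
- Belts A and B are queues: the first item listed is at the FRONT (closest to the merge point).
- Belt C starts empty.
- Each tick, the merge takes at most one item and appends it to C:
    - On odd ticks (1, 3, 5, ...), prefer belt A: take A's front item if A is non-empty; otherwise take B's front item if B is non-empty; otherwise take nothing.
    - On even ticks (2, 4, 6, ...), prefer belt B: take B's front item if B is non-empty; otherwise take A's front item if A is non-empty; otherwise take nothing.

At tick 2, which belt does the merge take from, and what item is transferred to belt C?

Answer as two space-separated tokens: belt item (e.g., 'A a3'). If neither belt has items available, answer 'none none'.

Answer: B iron

Derivation:
Tick 1: prefer A, take tile from A; A=[keg] B=[iron,oval] C=[tile]
Tick 2: prefer B, take iron from B; A=[keg] B=[oval] C=[tile,iron]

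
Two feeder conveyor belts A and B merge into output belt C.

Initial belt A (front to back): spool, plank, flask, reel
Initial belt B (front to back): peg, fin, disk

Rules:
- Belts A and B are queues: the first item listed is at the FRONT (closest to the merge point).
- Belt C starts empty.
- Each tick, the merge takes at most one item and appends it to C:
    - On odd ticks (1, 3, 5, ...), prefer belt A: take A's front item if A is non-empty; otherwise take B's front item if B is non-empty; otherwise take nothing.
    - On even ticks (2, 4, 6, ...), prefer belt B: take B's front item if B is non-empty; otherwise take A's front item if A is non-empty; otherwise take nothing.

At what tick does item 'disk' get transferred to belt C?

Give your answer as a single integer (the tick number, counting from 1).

Answer: 6

Derivation:
Tick 1: prefer A, take spool from A; A=[plank,flask,reel] B=[peg,fin,disk] C=[spool]
Tick 2: prefer B, take peg from B; A=[plank,flask,reel] B=[fin,disk] C=[spool,peg]
Tick 3: prefer A, take plank from A; A=[flask,reel] B=[fin,disk] C=[spool,peg,plank]
Tick 4: prefer B, take fin from B; A=[flask,reel] B=[disk] C=[spool,peg,plank,fin]
Tick 5: prefer A, take flask from A; A=[reel] B=[disk] C=[spool,peg,plank,fin,flask]
Tick 6: prefer B, take disk from B; A=[reel] B=[-] C=[spool,peg,plank,fin,flask,disk]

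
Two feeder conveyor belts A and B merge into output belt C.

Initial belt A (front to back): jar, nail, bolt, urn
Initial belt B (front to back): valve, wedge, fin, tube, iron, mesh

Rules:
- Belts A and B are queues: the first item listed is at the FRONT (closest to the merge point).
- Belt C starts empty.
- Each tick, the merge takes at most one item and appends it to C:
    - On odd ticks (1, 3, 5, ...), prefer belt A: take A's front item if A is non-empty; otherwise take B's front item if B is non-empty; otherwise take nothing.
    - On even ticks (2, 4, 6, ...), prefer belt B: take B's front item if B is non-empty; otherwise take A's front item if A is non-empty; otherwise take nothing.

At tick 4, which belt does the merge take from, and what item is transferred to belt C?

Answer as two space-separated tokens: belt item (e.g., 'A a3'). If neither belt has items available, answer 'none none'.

Tick 1: prefer A, take jar from A; A=[nail,bolt,urn] B=[valve,wedge,fin,tube,iron,mesh] C=[jar]
Tick 2: prefer B, take valve from B; A=[nail,bolt,urn] B=[wedge,fin,tube,iron,mesh] C=[jar,valve]
Tick 3: prefer A, take nail from A; A=[bolt,urn] B=[wedge,fin,tube,iron,mesh] C=[jar,valve,nail]
Tick 4: prefer B, take wedge from B; A=[bolt,urn] B=[fin,tube,iron,mesh] C=[jar,valve,nail,wedge]

Answer: B wedge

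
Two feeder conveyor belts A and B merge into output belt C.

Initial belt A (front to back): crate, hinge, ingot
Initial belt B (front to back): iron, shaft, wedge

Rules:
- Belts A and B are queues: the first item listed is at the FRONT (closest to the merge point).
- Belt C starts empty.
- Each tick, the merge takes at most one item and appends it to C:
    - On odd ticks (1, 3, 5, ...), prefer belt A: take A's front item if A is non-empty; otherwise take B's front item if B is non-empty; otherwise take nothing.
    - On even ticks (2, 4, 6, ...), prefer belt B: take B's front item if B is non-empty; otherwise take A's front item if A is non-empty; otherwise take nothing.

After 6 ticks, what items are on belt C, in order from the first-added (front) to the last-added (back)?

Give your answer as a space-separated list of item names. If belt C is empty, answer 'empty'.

Tick 1: prefer A, take crate from A; A=[hinge,ingot] B=[iron,shaft,wedge] C=[crate]
Tick 2: prefer B, take iron from B; A=[hinge,ingot] B=[shaft,wedge] C=[crate,iron]
Tick 3: prefer A, take hinge from A; A=[ingot] B=[shaft,wedge] C=[crate,iron,hinge]
Tick 4: prefer B, take shaft from B; A=[ingot] B=[wedge] C=[crate,iron,hinge,shaft]
Tick 5: prefer A, take ingot from A; A=[-] B=[wedge] C=[crate,iron,hinge,shaft,ingot]
Tick 6: prefer B, take wedge from B; A=[-] B=[-] C=[crate,iron,hinge,shaft,ingot,wedge]

Answer: crate iron hinge shaft ingot wedge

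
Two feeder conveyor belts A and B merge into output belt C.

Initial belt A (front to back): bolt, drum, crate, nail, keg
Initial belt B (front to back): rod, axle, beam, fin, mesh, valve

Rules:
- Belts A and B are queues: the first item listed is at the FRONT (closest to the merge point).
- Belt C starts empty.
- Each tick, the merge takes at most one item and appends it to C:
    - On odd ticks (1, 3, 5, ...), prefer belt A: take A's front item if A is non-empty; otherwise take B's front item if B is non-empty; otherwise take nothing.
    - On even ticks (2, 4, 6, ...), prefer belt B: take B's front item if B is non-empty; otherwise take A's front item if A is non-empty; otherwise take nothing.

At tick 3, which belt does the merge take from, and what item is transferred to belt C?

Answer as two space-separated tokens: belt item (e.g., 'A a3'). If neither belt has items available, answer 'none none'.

Tick 1: prefer A, take bolt from A; A=[drum,crate,nail,keg] B=[rod,axle,beam,fin,mesh,valve] C=[bolt]
Tick 2: prefer B, take rod from B; A=[drum,crate,nail,keg] B=[axle,beam,fin,mesh,valve] C=[bolt,rod]
Tick 3: prefer A, take drum from A; A=[crate,nail,keg] B=[axle,beam,fin,mesh,valve] C=[bolt,rod,drum]

Answer: A drum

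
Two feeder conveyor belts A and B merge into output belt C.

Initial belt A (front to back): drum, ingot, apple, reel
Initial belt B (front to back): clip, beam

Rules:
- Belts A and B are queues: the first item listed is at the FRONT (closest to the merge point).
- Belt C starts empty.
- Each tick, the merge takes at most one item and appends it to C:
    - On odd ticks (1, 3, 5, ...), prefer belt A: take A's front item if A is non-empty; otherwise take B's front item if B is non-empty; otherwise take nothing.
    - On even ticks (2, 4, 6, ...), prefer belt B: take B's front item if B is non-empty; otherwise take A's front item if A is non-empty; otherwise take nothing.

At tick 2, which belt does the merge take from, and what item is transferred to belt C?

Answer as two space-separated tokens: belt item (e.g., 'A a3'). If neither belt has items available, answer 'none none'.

Tick 1: prefer A, take drum from A; A=[ingot,apple,reel] B=[clip,beam] C=[drum]
Tick 2: prefer B, take clip from B; A=[ingot,apple,reel] B=[beam] C=[drum,clip]

Answer: B clip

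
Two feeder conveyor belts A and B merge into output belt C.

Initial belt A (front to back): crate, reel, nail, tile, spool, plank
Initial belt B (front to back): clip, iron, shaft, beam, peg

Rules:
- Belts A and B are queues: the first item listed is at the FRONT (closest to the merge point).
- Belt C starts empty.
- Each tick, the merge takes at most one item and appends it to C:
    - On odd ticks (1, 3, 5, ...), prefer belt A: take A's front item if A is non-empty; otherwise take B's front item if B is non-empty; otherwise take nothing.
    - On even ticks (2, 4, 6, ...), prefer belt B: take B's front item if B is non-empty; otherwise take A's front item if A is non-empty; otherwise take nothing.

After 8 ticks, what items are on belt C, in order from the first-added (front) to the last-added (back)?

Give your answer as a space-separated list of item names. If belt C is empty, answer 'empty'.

Answer: crate clip reel iron nail shaft tile beam

Derivation:
Tick 1: prefer A, take crate from A; A=[reel,nail,tile,spool,plank] B=[clip,iron,shaft,beam,peg] C=[crate]
Tick 2: prefer B, take clip from B; A=[reel,nail,tile,spool,plank] B=[iron,shaft,beam,peg] C=[crate,clip]
Tick 3: prefer A, take reel from A; A=[nail,tile,spool,plank] B=[iron,shaft,beam,peg] C=[crate,clip,reel]
Tick 4: prefer B, take iron from B; A=[nail,tile,spool,plank] B=[shaft,beam,peg] C=[crate,clip,reel,iron]
Tick 5: prefer A, take nail from A; A=[tile,spool,plank] B=[shaft,beam,peg] C=[crate,clip,reel,iron,nail]
Tick 6: prefer B, take shaft from B; A=[tile,spool,plank] B=[beam,peg] C=[crate,clip,reel,iron,nail,shaft]
Tick 7: prefer A, take tile from A; A=[spool,plank] B=[beam,peg] C=[crate,clip,reel,iron,nail,shaft,tile]
Tick 8: prefer B, take beam from B; A=[spool,plank] B=[peg] C=[crate,clip,reel,iron,nail,shaft,tile,beam]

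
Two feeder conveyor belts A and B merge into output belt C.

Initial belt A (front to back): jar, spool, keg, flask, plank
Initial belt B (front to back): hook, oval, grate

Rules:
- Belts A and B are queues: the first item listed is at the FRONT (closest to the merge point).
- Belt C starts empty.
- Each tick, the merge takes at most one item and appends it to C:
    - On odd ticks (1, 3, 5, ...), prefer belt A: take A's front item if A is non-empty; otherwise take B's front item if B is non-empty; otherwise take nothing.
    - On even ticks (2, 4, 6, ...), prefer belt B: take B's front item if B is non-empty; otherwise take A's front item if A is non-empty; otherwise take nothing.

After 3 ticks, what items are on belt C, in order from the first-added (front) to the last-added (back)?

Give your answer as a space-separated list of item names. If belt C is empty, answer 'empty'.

Answer: jar hook spool

Derivation:
Tick 1: prefer A, take jar from A; A=[spool,keg,flask,plank] B=[hook,oval,grate] C=[jar]
Tick 2: prefer B, take hook from B; A=[spool,keg,flask,plank] B=[oval,grate] C=[jar,hook]
Tick 3: prefer A, take spool from A; A=[keg,flask,plank] B=[oval,grate] C=[jar,hook,spool]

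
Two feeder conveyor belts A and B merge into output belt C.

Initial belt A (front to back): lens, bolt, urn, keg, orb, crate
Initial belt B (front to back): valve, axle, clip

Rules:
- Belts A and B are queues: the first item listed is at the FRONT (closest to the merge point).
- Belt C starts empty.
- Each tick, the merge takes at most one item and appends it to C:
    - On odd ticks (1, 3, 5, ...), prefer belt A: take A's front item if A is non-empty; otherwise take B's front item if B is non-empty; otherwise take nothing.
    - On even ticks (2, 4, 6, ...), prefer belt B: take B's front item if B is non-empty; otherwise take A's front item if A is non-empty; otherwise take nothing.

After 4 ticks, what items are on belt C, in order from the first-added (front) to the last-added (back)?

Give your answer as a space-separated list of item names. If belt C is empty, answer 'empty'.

Answer: lens valve bolt axle

Derivation:
Tick 1: prefer A, take lens from A; A=[bolt,urn,keg,orb,crate] B=[valve,axle,clip] C=[lens]
Tick 2: prefer B, take valve from B; A=[bolt,urn,keg,orb,crate] B=[axle,clip] C=[lens,valve]
Tick 3: prefer A, take bolt from A; A=[urn,keg,orb,crate] B=[axle,clip] C=[lens,valve,bolt]
Tick 4: prefer B, take axle from B; A=[urn,keg,orb,crate] B=[clip] C=[lens,valve,bolt,axle]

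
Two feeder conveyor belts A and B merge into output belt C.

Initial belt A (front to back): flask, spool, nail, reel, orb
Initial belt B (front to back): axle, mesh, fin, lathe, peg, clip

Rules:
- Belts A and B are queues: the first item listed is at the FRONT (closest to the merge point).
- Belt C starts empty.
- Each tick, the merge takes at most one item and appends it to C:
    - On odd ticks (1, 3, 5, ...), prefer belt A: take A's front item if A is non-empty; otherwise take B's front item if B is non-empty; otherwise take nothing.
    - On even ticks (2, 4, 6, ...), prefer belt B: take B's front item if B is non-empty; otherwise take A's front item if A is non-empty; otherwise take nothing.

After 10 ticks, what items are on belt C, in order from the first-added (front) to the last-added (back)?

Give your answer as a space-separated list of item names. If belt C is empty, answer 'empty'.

Tick 1: prefer A, take flask from A; A=[spool,nail,reel,orb] B=[axle,mesh,fin,lathe,peg,clip] C=[flask]
Tick 2: prefer B, take axle from B; A=[spool,nail,reel,orb] B=[mesh,fin,lathe,peg,clip] C=[flask,axle]
Tick 3: prefer A, take spool from A; A=[nail,reel,orb] B=[mesh,fin,lathe,peg,clip] C=[flask,axle,spool]
Tick 4: prefer B, take mesh from B; A=[nail,reel,orb] B=[fin,lathe,peg,clip] C=[flask,axle,spool,mesh]
Tick 5: prefer A, take nail from A; A=[reel,orb] B=[fin,lathe,peg,clip] C=[flask,axle,spool,mesh,nail]
Tick 6: prefer B, take fin from B; A=[reel,orb] B=[lathe,peg,clip] C=[flask,axle,spool,mesh,nail,fin]
Tick 7: prefer A, take reel from A; A=[orb] B=[lathe,peg,clip] C=[flask,axle,spool,mesh,nail,fin,reel]
Tick 8: prefer B, take lathe from B; A=[orb] B=[peg,clip] C=[flask,axle,spool,mesh,nail,fin,reel,lathe]
Tick 9: prefer A, take orb from A; A=[-] B=[peg,clip] C=[flask,axle,spool,mesh,nail,fin,reel,lathe,orb]
Tick 10: prefer B, take peg from B; A=[-] B=[clip] C=[flask,axle,spool,mesh,nail,fin,reel,lathe,orb,peg]

Answer: flask axle spool mesh nail fin reel lathe orb peg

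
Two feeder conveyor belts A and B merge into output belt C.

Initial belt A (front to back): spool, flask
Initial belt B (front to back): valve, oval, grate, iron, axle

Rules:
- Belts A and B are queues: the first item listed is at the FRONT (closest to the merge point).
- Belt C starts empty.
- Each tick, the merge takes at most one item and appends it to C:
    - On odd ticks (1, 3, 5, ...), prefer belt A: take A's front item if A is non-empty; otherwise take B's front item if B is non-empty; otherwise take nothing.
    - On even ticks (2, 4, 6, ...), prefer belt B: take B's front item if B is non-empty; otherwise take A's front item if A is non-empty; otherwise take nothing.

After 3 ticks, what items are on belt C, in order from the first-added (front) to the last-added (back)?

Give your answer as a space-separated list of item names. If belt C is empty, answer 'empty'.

Answer: spool valve flask

Derivation:
Tick 1: prefer A, take spool from A; A=[flask] B=[valve,oval,grate,iron,axle] C=[spool]
Tick 2: prefer B, take valve from B; A=[flask] B=[oval,grate,iron,axle] C=[spool,valve]
Tick 3: prefer A, take flask from A; A=[-] B=[oval,grate,iron,axle] C=[spool,valve,flask]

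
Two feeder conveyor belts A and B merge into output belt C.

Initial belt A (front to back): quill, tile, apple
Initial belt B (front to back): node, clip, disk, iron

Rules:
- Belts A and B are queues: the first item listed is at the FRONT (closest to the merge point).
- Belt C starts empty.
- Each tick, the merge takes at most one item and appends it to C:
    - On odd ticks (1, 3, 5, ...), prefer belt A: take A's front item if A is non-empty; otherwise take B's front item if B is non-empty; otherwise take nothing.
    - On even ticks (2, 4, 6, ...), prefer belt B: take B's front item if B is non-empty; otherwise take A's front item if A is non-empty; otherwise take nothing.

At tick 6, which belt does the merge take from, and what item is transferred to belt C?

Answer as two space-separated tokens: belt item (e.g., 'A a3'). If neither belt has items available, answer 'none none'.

Tick 1: prefer A, take quill from A; A=[tile,apple] B=[node,clip,disk,iron] C=[quill]
Tick 2: prefer B, take node from B; A=[tile,apple] B=[clip,disk,iron] C=[quill,node]
Tick 3: prefer A, take tile from A; A=[apple] B=[clip,disk,iron] C=[quill,node,tile]
Tick 4: prefer B, take clip from B; A=[apple] B=[disk,iron] C=[quill,node,tile,clip]
Tick 5: prefer A, take apple from A; A=[-] B=[disk,iron] C=[quill,node,tile,clip,apple]
Tick 6: prefer B, take disk from B; A=[-] B=[iron] C=[quill,node,tile,clip,apple,disk]

Answer: B disk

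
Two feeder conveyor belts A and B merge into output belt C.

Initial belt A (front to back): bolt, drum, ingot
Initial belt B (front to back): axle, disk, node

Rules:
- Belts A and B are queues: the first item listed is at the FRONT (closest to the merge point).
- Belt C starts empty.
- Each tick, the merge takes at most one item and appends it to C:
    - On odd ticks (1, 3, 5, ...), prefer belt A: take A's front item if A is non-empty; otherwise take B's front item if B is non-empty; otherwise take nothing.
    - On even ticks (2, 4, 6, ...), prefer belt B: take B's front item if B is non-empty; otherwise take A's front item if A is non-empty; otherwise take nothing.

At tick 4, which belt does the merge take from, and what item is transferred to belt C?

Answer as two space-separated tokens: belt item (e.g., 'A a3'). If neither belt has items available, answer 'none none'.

Answer: B disk

Derivation:
Tick 1: prefer A, take bolt from A; A=[drum,ingot] B=[axle,disk,node] C=[bolt]
Tick 2: prefer B, take axle from B; A=[drum,ingot] B=[disk,node] C=[bolt,axle]
Tick 3: prefer A, take drum from A; A=[ingot] B=[disk,node] C=[bolt,axle,drum]
Tick 4: prefer B, take disk from B; A=[ingot] B=[node] C=[bolt,axle,drum,disk]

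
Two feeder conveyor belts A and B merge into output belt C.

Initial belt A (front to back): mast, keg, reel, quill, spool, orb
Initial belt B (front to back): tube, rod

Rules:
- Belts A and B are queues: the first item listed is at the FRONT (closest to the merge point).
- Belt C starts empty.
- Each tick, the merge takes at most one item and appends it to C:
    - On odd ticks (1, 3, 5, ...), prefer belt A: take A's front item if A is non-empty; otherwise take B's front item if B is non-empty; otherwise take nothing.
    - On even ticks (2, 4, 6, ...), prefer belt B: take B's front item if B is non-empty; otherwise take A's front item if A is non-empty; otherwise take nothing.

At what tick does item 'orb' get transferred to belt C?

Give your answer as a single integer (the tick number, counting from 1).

Answer: 8

Derivation:
Tick 1: prefer A, take mast from A; A=[keg,reel,quill,spool,orb] B=[tube,rod] C=[mast]
Tick 2: prefer B, take tube from B; A=[keg,reel,quill,spool,orb] B=[rod] C=[mast,tube]
Tick 3: prefer A, take keg from A; A=[reel,quill,spool,orb] B=[rod] C=[mast,tube,keg]
Tick 4: prefer B, take rod from B; A=[reel,quill,spool,orb] B=[-] C=[mast,tube,keg,rod]
Tick 5: prefer A, take reel from A; A=[quill,spool,orb] B=[-] C=[mast,tube,keg,rod,reel]
Tick 6: prefer B, take quill from A; A=[spool,orb] B=[-] C=[mast,tube,keg,rod,reel,quill]
Tick 7: prefer A, take spool from A; A=[orb] B=[-] C=[mast,tube,keg,rod,reel,quill,spool]
Tick 8: prefer B, take orb from A; A=[-] B=[-] C=[mast,tube,keg,rod,reel,quill,spool,orb]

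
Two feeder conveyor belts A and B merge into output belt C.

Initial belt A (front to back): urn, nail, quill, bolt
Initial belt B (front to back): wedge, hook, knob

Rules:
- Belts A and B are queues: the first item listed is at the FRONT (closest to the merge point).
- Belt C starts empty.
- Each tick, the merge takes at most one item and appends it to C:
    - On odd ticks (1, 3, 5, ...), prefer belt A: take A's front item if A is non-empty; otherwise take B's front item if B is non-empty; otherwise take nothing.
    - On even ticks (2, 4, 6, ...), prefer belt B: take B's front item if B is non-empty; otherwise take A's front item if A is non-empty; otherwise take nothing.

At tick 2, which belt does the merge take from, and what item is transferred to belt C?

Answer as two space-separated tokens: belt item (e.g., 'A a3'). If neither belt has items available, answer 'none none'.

Answer: B wedge

Derivation:
Tick 1: prefer A, take urn from A; A=[nail,quill,bolt] B=[wedge,hook,knob] C=[urn]
Tick 2: prefer B, take wedge from B; A=[nail,quill,bolt] B=[hook,knob] C=[urn,wedge]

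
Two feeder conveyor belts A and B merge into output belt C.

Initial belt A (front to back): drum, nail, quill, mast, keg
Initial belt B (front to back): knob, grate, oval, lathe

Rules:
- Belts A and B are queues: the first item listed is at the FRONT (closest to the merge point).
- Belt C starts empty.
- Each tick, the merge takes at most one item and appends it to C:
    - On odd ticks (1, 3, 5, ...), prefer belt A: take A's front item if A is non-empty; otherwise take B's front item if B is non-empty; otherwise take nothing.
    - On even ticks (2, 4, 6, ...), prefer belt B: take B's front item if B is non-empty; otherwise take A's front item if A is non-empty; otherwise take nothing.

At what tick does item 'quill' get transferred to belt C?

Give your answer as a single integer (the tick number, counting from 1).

Answer: 5

Derivation:
Tick 1: prefer A, take drum from A; A=[nail,quill,mast,keg] B=[knob,grate,oval,lathe] C=[drum]
Tick 2: prefer B, take knob from B; A=[nail,quill,mast,keg] B=[grate,oval,lathe] C=[drum,knob]
Tick 3: prefer A, take nail from A; A=[quill,mast,keg] B=[grate,oval,lathe] C=[drum,knob,nail]
Tick 4: prefer B, take grate from B; A=[quill,mast,keg] B=[oval,lathe] C=[drum,knob,nail,grate]
Tick 5: prefer A, take quill from A; A=[mast,keg] B=[oval,lathe] C=[drum,knob,nail,grate,quill]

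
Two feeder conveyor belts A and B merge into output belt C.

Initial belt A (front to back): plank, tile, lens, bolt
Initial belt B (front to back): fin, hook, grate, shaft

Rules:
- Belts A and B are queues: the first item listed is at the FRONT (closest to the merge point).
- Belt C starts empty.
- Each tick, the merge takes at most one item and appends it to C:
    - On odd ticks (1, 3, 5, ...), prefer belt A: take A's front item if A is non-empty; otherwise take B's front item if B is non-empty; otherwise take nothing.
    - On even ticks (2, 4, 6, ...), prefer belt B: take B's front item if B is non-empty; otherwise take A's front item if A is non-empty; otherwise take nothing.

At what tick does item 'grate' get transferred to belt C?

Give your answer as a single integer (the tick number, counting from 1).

Tick 1: prefer A, take plank from A; A=[tile,lens,bolt] B=[fin,hook,grate,shaft] C=[plank]
Tick 2: prefer B, take fin from B; A=[tile,lens,bolt] B=[hook,grate,shaft] C=[plank,fin]
Tick 3: prefer A, take tile from A; A=[lens,bolt] B=[hook,grate,shaft] C=[plank,fin,tile]
Tick 4: prefer B, take hook from B; A=[lens,bolt] B=[grate,shaft] C=[plank,fin,tile,hook]
Tick 5: prefer A, take lens from A; A=[bolt] B=[grate,shaft] C=[plank,fin,tile,hook,lens]
Tick 6: prefer B, take grate from B; A=[bolt] B=[shaft] C=[plank,fin,tile,hook,lens,grate]

Answer: 6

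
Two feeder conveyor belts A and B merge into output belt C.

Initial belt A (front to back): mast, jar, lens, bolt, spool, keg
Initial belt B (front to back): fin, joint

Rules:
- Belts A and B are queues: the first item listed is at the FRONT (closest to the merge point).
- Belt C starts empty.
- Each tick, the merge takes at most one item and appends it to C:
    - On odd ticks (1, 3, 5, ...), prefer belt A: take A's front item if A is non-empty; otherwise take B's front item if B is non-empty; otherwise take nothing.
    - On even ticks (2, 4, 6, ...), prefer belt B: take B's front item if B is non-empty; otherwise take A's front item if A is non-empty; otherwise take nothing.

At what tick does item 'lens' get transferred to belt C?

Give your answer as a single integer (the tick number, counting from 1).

Answer: 5

Derivation:
Tick 1: prefer A, take mast from A; A=[jar,lens,bolt,spool,keg] B=[fin,joint] C=[mast]
Tick 2: prefer B, take fin from B; A=[jar,lens,bolt,spool,keg] B=[joint] C=[mast,fin]
Tick 3: prefer A, take jar from A; A=[lens,bolt,spool,keg] B=[joint] C=[mast,fin,jar]
Tick 4: prefer B, take joint from B; A=[lens,bolt,spool,keg] B=[-] C=[mast,fin,jar,joint]
Tick 5: prefer A, take lens from A; A=[bolt,spool,keg] B=[-] C=[mast,fin,jar,joint,lens]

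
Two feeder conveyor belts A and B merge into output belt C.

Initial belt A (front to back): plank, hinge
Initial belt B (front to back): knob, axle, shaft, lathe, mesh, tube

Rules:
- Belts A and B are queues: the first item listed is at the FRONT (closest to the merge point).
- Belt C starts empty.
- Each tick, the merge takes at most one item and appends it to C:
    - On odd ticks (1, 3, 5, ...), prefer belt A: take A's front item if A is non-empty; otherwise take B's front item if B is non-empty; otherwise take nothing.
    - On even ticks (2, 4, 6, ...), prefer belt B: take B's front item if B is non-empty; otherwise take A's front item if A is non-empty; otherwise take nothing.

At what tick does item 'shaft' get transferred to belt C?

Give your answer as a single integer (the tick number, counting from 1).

Tick 1: prefer A, take plank from A; A=[hinge] B=[knob,axle,shaft,lathe,mesh,tube] C=[plank]
Tick 2: prefer B, take knob from B; A=[hinge] B=[axle,shaft,lathe,mesh,tube] C=[plank,knob]
Tick 3: prefer A, take hinge from A; A=[-] B=[axle,shaft,lathe,mesh,tube] C=[plank,knob,hinge]
Tick 4: prefer B, take axle from B; A=[-] B=[shaft,lathe,mesh,tube] C=[plank,knob,hinge,axle]
Tick 5: prefer A, take shaft from B; A=[-] B=[lathe,mesh,tube] C=[plank,knob,hinge,axle,shaft]

Answer: 5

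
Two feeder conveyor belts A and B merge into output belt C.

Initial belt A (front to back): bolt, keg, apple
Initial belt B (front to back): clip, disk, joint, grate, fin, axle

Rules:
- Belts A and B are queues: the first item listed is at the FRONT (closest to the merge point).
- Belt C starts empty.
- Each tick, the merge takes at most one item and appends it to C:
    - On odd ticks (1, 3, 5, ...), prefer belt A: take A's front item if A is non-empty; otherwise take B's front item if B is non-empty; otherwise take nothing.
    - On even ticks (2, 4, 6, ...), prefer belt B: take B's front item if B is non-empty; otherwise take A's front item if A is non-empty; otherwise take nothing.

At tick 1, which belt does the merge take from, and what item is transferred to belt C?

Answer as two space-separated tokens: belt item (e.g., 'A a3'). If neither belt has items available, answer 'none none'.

Answer: A bolt

Derivation:
Tick 1: prefer A, take bolt from A; A=[keg,apple] B=[clip,disk,joint,grate,fin,axle] C=[bolt]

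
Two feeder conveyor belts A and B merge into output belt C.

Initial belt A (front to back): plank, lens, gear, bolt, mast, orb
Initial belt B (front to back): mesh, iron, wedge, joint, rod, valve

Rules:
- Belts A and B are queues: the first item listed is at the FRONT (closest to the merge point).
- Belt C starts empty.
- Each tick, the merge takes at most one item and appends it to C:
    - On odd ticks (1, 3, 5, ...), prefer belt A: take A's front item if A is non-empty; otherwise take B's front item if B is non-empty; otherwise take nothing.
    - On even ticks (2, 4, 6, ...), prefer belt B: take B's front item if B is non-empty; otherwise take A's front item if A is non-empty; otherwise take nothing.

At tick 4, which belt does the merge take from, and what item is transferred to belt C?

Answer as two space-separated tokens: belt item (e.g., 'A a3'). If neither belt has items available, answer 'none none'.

Tick 1: prefer A, take plank from A; A=[lens,gear,bolt,mast,orb] B=[mesh,iron,wedge,joint,rod,valve] C=[plank]
Tick 2: prefer B, take mesh from B; A=[lens,gear,bolt,mast,orb] B=[iron,wedge,joint,rod,valve] C=[plank,mesh]
Tick 3: prefer A, take lens from A; A=[gear,bolt,mast,orb] B=[iron,wedge,joint,rod,valve] C=[plank,mesh,lens]
Tick 4: prefer B, take iron from B; A=[gear,bolt,mast,orb] B=[wedge,joint,rod,valve] C=[plank,mesh,lens,iron]

Answer: B iron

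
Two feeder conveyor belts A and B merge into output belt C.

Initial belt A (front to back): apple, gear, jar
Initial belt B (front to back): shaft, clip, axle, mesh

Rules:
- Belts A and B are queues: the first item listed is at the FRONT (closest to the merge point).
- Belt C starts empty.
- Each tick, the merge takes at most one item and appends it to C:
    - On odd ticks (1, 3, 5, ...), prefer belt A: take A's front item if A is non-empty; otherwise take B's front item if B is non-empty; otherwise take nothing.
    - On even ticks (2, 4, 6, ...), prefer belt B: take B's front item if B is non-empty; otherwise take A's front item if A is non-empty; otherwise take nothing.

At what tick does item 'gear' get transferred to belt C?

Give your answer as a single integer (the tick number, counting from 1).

Answer: 3

Derivation:
Tick 1: prefer A, take apple from A; A=[gear,jar] B=[shaft,clip,axle,mesh] C=[apple]
Tick 2: prefer B, take shaft from B; A=[gear,jar] B=[clip,axle,mesh] C=[apple,shaft]
Tick 3: prefer A, take gear from A; A=[jar] B=[clip,axle,mesh] C=[apple,shaft,gear]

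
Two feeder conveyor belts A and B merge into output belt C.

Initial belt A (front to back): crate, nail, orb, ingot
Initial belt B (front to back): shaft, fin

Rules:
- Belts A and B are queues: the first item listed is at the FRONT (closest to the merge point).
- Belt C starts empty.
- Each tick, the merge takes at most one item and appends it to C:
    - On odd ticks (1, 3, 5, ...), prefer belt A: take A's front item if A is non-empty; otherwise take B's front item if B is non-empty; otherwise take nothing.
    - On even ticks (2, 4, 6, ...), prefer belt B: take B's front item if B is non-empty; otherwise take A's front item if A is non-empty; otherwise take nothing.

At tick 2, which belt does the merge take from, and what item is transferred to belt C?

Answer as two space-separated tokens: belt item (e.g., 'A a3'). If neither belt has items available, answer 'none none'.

Tick 1: prefer A, take crate from A; A=[nail,orb,ingot] B=[shaft,fin] C=[crate]
Tick 2: prefer B, take shaft from B; A=[nail,orb,ingot] B=[fin] C=[crate,shaft]

Answer: B shaft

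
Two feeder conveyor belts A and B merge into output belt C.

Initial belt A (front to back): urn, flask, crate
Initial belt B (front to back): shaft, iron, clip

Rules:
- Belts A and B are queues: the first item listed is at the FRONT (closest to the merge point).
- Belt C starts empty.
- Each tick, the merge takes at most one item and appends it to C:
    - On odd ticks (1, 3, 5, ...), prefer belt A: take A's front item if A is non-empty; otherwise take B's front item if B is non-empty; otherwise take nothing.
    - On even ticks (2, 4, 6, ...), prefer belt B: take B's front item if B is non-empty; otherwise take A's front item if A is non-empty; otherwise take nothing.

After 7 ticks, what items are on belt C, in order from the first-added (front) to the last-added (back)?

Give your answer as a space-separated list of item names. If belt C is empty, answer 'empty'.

Tick 1: prefer A, take urn from A; A=[flask,crate] B=[shaft,iron,clip] C=[urn]
Tick 2: prefer B, take shaft from B; A=[flask,crate] B=[iron,clip] C=[urn,shaft]
Tick 3: prefer A, take flask from A; A=[crate] B=[iron,clip] C=[urn,shaft,flask]
Tick 4: prefer B, take iron from B; A=[crate] B=[clip] C=[urn,shaft,flask,iron]
Tick 5: prefer A, take crate from A; A=[-] B=[clip] C=[urn,shaft,flask,iron,crate]
Tick 6: prefer B, take clip from B; A=[-] B=[-] C=[urn,shaft,flask,iron,crate,clip]
Tick 7: prefer A, both empty, nothing taken; A=[-] B=[-] C=[urn,shaft,flask,iron,crate,clip]

Answer: urn shaft flask iron crate clip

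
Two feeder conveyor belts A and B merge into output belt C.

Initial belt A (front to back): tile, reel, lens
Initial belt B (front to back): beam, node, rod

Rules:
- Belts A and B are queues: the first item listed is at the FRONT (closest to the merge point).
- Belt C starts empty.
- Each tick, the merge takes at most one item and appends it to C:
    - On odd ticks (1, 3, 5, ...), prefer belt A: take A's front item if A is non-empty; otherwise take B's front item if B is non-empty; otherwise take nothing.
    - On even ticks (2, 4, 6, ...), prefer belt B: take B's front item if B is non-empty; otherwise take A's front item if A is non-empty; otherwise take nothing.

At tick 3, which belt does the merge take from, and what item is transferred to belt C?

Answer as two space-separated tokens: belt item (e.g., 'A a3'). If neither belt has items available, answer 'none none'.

Tick 1: prefer A, take tile from A; A=[reel,lens] B=[beam,node,rod] C=[tile]
Tick 2: prefer B, take beam from B; A=[reel,lens] B=[node,rod] C=[tile,beam]
Tick 3: prefer A, take reel from A; A=[lens] B=[node,rod] C=[tile,beam,reel]

Answer: A reel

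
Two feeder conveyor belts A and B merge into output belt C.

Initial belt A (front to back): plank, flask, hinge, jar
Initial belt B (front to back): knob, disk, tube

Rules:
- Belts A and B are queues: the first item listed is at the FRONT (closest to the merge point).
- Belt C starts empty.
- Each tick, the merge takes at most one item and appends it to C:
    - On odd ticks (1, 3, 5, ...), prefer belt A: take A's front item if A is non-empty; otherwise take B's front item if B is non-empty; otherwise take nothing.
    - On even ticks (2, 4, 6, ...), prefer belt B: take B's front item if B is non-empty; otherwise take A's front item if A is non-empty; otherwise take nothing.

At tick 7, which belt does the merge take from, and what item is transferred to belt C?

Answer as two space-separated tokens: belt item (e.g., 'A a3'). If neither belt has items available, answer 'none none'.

Answer: A jar

Derivation:
Tick 1: prefer A, take plank from A; A=[flask,hinge,jar] B=[knob,disk,tube] C=[plank]
Tick 2: prefer B, take knob from B; A=[flask,hinge,jar] B=[disk,tube] C=[plank,knob]
Tick 3: prefer A, take flask from A; A=[hinge,jar] B=[disk,tube] C=[plank,knob,flask]
Tick 4: prefer B, take disk from B; A=[hinge,jar] B=[tube] C=[plank,knob,flask,disk]
Tick 5: prefer A, take hinge from A; A=[jar] B=[tube] C=[plank,knob,flask,disk,hinge]
Tick 6: prefer B, take tube from B; A=[jar] B=[-] C=[plank,knob,flask,disk,hinge,tube]
Tick 7: prefer A, take jar from A; A=[-] B=[-] C=[plank,knob,flask,disk,hinge,tube,jar]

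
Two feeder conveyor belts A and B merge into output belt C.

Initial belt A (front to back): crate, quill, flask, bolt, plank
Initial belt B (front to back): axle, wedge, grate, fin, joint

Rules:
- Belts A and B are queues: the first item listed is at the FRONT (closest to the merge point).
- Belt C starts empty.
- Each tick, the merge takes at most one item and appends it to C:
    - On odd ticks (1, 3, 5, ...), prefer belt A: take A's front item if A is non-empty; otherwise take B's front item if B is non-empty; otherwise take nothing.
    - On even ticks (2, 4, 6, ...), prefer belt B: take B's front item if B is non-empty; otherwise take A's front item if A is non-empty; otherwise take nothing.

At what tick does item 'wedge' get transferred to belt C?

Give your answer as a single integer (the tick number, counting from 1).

Tick 1: prefer A, take crate from A; A=[quill,flask,bolt,plank] B=[axle,wedge,grate,fin,joint] C=[crate]
Tick 2: prefer B, take axle from B; A=[quill,flask,bolt,plank] B=[wedge,grate,fin,joint] C=[crate,axle]
Tick 3: prefer A, take quill from A; A=[flask,bolt,plank] B=[wedge,grate,fin,joint] C=[crate,axle,quill]
Tick 4: prefer B, take wedge from B; A=[flask,bolt,plank] B=[grate,fin,joint] C=[crate,axle,quill,wedge]

Answer: 4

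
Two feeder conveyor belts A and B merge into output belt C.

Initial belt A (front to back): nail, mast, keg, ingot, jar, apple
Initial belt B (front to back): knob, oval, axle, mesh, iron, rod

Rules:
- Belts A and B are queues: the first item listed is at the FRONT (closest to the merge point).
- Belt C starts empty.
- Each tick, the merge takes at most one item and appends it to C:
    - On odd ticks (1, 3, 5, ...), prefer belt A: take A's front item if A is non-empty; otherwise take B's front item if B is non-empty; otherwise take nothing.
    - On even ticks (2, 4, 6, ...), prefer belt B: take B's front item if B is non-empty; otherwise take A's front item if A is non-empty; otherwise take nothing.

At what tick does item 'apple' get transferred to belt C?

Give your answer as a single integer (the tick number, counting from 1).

Answer: 11

Derivation:
Tick 1: prefer A, take nail from A; A=[mast,keg,ingot,jar,apple] B=[knob,oval,axle,mesh,iron,rod] C=[nail]
Tick 2: prefer B, take knob from B; A=[mast,keg,ingot,jar,apple] B=[oval,axle,mesh,iron,rod] C=[nail,knob]
Tick 3: prefer A, take mast from A; A=[keg,ingot,jar,apple] B=[oval,axle,mesh,iron,rod] C=[nail,knob,mast]
Tick 4: prefer B, take oval from B; A=[keg,ingot,jar,apple] B=[axle,mesh,iron,rod] C=[nail,knob,mast,oval]
Tick 5: prefer A, take keg from A; A=[ingot,jar,apple] B=[axle,mesh,iron,rod] C=[nail,knob,mast,oval,keg]
Tick 6: prefer B, take axle from B; A=[ingot,jar,apple] B=[mesh,iron,rod] C=[nail,knob,mast,oval,keg,axle]
Tick 7: prefer A, take ingot from A; A=[jar,apple] B=[mesh,iron,rod] C=[nail,knob,mast,oval,keg,axle,ingot]
Tick 8: prefer B, take mesh from B; A=[jar,apple] B=[iron,rod] C=[nail,knob,mast,oval,keg,axle,ingot,mesh]
Tick 9: prefer A, take jar from A; A=[apple] B=[iron,rod] C=[nail,knob,mast,oval,keg,axle,ingot,mesh,jar]
Tick 10: prefer B, take iron from B; A=[apple] B=[rod] C=[nail,knob,mast,oval,keg,axle,ingot,mesh,jar,iron]
Tick 11: prefer A, take apple from A; A=[-] B=[rod] C=[nail,knob,mast,oval,keg,axle,ingot,mesh,jar,iron,apple]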